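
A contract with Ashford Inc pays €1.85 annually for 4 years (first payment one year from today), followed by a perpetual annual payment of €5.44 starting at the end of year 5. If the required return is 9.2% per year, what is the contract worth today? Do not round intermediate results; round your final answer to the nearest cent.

€47.55

PV of 4-year annuity: €1.85 × [1 − (1+0.092)^−4] / 0.092 = 5.96727
Perpetuity value at year 4: €5.44 / 0.092 = 59.13043
PV of perpetuity: 59.13043 / (1+0.092)^4 = 41.58345
Total PV = 5.96727 + 41.58345 = 47.55072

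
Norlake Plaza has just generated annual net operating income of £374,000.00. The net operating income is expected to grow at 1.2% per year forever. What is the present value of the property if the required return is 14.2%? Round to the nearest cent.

£2911446.15

D₁ = D₀ × (1 + g) = £374,000.00 × 1.012 = £378,488.0000
Growing perpetuity: P = D₁ / (r − g) = £378,488.0000 / (0.142 − 0.012) = £2,911,446.15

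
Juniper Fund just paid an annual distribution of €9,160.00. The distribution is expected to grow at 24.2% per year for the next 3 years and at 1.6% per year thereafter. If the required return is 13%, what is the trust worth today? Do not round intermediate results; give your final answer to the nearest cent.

D_1 = 11376.72000
D_2 = 14129.88624
D_3 = 17549.31871
Terminal value at year 3: TV = D_3×(1+g_2)/(r−g_2) = 17830.10781/0.114 = 156404.45447
P_0 = D_1/(1+r)^1 + D_2/(1+r)^2 + D_3/(1+r)^3 + TV/(1+r)^3
    = 10067.89381 + 11065.77355 + 12162.55818 + 108396.13255 = 141692.35808

€141692.36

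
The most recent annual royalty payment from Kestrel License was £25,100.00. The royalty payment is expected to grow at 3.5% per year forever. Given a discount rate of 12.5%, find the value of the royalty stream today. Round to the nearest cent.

D₁ = D₀ × (1 + g) = £25,100.00 × 1.035 = £25,978.5000
Growing perpetuity: P = D₁ / (r − g) = £25,978.5000 / (0.125 − 0.035) = £288,650.00

£288650.00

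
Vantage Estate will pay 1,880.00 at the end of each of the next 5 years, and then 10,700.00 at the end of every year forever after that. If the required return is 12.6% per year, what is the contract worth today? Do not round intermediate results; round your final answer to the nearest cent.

PV of 5-year annuity: 1,880.00 × [1 − (1+0.126)^−5] / 0.126 = 6677.44413
Perpetuity value at year 5: 10,700.00 / 0.126 = 84920.63492
PV of perpetuity: 84920.63492 / (1+0.126)^5 = 46916.03267
Total PV = 6677.44413 + 46916.03267 = 53593.47680

53593.48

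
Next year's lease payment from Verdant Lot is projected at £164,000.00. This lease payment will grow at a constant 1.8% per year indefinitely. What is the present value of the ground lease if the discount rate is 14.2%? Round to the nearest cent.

Growing perpetuity: P = D₁ / (r − g) = £164,000.0000 / (0.142 − 0.018) = £1,322,580.65

£1322580.65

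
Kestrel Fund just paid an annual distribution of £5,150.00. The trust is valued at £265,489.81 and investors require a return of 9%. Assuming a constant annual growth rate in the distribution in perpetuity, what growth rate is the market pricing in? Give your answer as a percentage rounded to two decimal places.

6.93%

P = D₀(1+g)/(r−g) ⇒ P(r−g) = D₀(1+g) ⇒ g(P+D₀) = P·r − D₀
g = (P·r − D₀)/(P + D₀) = (£265,489.81×0.09 − £5,150.00) / (£265,489.81 + £5,150.00) = 0.069258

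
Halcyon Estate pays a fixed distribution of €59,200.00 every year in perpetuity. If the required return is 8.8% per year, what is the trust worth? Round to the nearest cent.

Level perpetuity: PV = C / r = €59,200.00 / 0.088 = €672,727.27

€672727.27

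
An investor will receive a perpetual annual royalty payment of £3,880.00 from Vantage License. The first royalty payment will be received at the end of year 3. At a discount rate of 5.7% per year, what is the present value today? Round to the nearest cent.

£60926.59

Value at end of year 2: C / r = £3,880.00 / 0.057 = £68,070.1754
Discount to today: PV = £68,070.1754 / (1 + 0.057)^2 = £68,070.1754 / 1.117249 = £60,926.59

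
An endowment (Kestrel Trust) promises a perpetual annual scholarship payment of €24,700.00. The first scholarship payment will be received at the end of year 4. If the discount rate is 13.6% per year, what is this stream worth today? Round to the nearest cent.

Value at end of year 3: C / r = €24,700.00 / 0.136 = €181,617.6471
Discount to today: PV = €181,617.6471 / (1 + 0.136)^3 = €181,617.6471 / 1.466003 = €123,886.23

€123886.23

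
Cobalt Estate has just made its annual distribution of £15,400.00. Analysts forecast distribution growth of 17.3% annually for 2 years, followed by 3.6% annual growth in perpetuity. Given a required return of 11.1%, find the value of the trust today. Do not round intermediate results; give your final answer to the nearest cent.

£270556.51

D_1 = 18064.20000
D_2 = 21189.30660
Terminal value at year 2: TV = D_2×(1+g_2)/(r−g_2) = 21952.12164/0.075 = 292694.95517
P_0 = D_1/(1+r)^1 + D_2/(1+r)^2 + TV/(1+r)^2
    = 16259.40594 + 17166.77153 + 237130.33738 = 270556.51485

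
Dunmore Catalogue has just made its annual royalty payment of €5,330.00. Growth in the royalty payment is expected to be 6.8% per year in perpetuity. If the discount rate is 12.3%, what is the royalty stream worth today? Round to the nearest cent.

€103498.91

D₁ = D₀ × (1 + g) = €5,330.00 × 1.068 = €5,692.4400
Growing perpetuity: P = D₁ / (r − g) = €5,692.4400 / (0.123 − 0.068) = €103,498.91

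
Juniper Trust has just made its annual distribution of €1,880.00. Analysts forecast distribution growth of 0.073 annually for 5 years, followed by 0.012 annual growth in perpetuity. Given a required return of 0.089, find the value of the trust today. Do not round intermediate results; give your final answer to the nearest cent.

D_1 = 2017.24000
D_2 = 2164.49852
D_3 = 2322.50691
D_4 = 2492.04992
D_5 = 2673.96956
Terminal value at year 5: TV = D_5×(1+g_2)/(r−g_2) = 2706.05720/0.077 = 35143.59994
P_0 = D_1/(1+r)^1 + D_2/(1+r)^2 + D_3/(1+r)^3 + D_4/(1+r)^4 + D_5/(1+r)^5 + TV/(1+r)^5
    = 1852.37833 + 1825.16249 + 1798.34651 + 1771.92452 + 1745.89074 + 22945.99252 = 31939.69510

€31939.70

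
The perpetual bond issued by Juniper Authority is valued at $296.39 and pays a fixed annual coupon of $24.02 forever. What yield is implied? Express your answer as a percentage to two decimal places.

P = C/r ⇒ r = C/P = $24.02/$296.39 = 0.081042

8.10%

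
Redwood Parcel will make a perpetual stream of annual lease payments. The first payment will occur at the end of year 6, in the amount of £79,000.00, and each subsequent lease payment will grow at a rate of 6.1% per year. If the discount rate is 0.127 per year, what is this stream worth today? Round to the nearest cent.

£658360.21

Value at end of year 5: C₁ / (r − g) = £79,000.00 / (0.127 − 0.061) = £1,196,969.6970
Discount to today: PV = £1,196,969.6970 / (1 + 0.127)^5 = £1,196,969.6970 / 1.818108 = £658,360.21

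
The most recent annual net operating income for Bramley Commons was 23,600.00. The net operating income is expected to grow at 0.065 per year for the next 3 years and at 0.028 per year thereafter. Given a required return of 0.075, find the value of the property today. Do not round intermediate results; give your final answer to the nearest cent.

571406.54

D_1 = 25134.00000
D_2 = 26767.71000
D_3 = 28507.61115
Terminal value at year 3: TV = D_3×(1+g_2)/(r−g_2) = 29305.82426/0.047 = 623528.17579
P_0 = D_1/(1+r)^1 + D_2/(1+r)^2 + D_3/(1+r)^3 + TV/(1+r)^3
    = 23380.46512 + 23162.97242 + 22947.50291 + 501915.59549 = 571406.53593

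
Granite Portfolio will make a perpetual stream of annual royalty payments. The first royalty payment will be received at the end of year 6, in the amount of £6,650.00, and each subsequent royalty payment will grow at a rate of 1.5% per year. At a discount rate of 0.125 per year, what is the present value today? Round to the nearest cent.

£33547.98

Value at end of year 5: C₁ / (r − g) = £6,650.00 / (0.125 − 0.015) = £60,454.5455
Discount to today: PV = £60,454.5455 / (1 + 0.125)^5 = £60,454.5455 / 1.802032 = £33,547.98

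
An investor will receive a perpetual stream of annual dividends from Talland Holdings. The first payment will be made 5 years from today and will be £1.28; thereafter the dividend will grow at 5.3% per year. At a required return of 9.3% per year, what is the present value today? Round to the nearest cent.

£22.42

Value at end of year 4: C₁ / (r − g) = £1.28 / (0.093 − 0.053) = £32.0000
Discount to today: PV = £32.0000 / (1 + 0.093)^4 = £32.0000 / 1.427186 = £22.42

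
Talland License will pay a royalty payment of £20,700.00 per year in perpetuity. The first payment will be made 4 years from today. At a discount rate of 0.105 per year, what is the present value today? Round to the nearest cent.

£146114.80

Value at end of year 3: C / r = £20,700.00 / 0.105 = £197,142.8571
Discount to today: PV = £197,142.8571 / (1 + 0.105)^3 = £197,142.8571 / 1.349233 = £146,114.80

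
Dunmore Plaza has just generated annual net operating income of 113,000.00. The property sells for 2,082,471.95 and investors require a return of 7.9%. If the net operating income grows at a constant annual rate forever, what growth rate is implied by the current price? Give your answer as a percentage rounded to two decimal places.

2.35%

P = D₀(1+g)/(r−g) ⇒ P(r−g) = D₀(1+g) ⇒ g(P+D₀) = P·r − D₀
g = (P·r − D₀)/(P + D₀) = (2,082,471.95×0.079 − 113,000.00) / (2,082,471.95 + 113,000.00) = 0.023464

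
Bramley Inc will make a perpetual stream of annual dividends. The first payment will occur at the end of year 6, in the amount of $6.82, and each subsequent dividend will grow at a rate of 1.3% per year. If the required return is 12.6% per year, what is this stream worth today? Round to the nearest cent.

$33.34

Value at end of year 5: C₁ / (r − g) = $6.82 / (0.126 − 0.013) = $60.3540
Discount to today: PV = $60.3540 / (1 + 0.126)^5 = $60.3540 / 1.810056 = $33.34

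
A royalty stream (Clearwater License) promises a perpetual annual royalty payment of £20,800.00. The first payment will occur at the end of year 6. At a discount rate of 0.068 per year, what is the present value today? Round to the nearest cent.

£220139.59

Value at end of year 5: C / r = £20,800.00 / 0.068 = £305,882.3529
Discount to today: PV = £305,882.3529 / (1 + 0.068)^5 = £305,882.3529 / 1.389493 = £220,139.59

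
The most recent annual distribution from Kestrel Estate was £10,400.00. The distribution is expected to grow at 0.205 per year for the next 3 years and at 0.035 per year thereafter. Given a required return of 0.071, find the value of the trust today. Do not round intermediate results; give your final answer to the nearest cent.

D_1 = 12532.00000
D_2 = 15101.06000
D_3 = 18196.77730
Terminal value at year 3: TV = D_3×(1+g_2)/(r−g_2) = 18833.66451/0.036 = 523157.34738
P_0 = D_1/(1+r)^1 + D_2/(1+r)^2 + D_3/(1+r)^3 + TV/(1+r)^3
    = 11701.21382 + 13165.23123 + 14812.42170 + 425857.12378 = 465535.99053

£465535.99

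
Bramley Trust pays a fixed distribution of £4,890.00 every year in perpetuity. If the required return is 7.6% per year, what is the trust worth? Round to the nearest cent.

Level perpetuity: PV = C / r = £4,890.00 / 0.076 = £64,342.11

£64342.11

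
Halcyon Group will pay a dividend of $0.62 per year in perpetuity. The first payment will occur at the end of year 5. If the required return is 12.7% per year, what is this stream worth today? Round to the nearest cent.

Value at end of year 4: C / r = $0.62 / 0.127 = $4.8819
Discount to today: PV = $4.8819 / (1 + 0.127)^4 = $4.8819 / 1.613228 = $3.03

$3.03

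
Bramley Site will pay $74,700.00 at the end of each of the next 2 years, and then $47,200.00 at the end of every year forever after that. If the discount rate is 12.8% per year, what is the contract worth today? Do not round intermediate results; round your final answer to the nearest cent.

PV of 2-year annuity: $74,700.00 × [1 − (1+0.128)^−2] / 0.128 = 124932.09597
Perpetuity value at year 2: $47,200.00 / 0.128 = 368750.00000
PV of perpetuity: 368750.00000 / (1+0.128)^2 = 289810.30884
Total PV = 124932.09597 + 289810.30884 = 414742.40481

$414742.40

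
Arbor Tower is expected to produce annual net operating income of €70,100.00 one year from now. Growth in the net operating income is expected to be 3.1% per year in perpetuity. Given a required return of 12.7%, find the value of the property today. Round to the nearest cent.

€730208.33

Growing perpetuity: P = D₁ / (r − g) = €70,100.0000 / (0.127 − 0.031) = €730,208.33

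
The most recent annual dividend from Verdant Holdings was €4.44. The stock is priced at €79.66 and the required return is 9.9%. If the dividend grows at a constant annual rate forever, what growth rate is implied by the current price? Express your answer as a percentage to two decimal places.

4.10%

P = D₀(1+g)/(r−g) ⇒ P(r−g) = D₀(1+g) ⇒ g(P+D₀) = P·r − D₀
g = (P·r − D₀)/(P + D₀) = (€79.66×0.099 − €4.44) / (€79.66 + €4.44) = 0.040979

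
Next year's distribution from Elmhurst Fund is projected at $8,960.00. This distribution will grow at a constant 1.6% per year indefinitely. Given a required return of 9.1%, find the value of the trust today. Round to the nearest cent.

$119466.67

Growing perpetuity: P = D₁ / (r − g) = $8,960.0000 / (0.091 − 0.016) = $119,466.67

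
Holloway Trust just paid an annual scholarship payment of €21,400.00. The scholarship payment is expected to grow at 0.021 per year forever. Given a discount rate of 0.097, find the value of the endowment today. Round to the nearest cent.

€287492.11

D₁ = D₀ × (1 + g) = €21,400.00 × 1.021 = €21,849.4000
Growing perpetuity: P = D₁ / (r − g) = €21,849.4000 / (0.097 − 0.021) = €287,492.11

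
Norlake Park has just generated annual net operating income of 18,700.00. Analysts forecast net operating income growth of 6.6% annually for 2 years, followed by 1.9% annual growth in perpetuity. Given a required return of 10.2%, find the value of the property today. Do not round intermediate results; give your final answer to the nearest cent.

D_1 = 19934.20000
D_2 = 21249.85720
Terminal value at year 2: TV = D_2×(1+g_2)/(r−g_2) = 21653.60449/0.083 = 260886.80105
P_0 = D_1/(1+r)^1 + D_2/(1+r)^2 + TV/(1+r)^2
    = 18089.11071 + 17498.17787 + 214827.02712 = 250414.31570

250414.32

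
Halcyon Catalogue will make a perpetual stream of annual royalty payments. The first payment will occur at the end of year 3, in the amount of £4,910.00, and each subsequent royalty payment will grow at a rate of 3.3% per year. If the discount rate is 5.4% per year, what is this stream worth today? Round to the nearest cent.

£210465.53

Value at end of year 2: C₁ / (r − g) = £4,910.00 / (0.054 − 0.033) = £233,809.5238
Discount to today: PV = £233,809.5238 / (1 + 0.054)^2 = £233,809.5238 / 1.110916 = £210,465.53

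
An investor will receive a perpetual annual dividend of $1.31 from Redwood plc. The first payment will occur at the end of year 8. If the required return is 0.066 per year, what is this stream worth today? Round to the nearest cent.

Value at end of year 7: C / r = $1.31 / 0.066 = $19.8485
Discount to today: PV = $19.8485 / (1 + 0.066)^7 = $19.8485 / 1.564229 = $12.69

$12.69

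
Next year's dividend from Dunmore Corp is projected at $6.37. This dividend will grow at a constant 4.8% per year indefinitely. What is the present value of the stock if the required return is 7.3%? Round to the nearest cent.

$254.80

Growing perpetuity: P = D₁ / (r − g) = $6.3700 / (0.073 − 0.048) = $254.80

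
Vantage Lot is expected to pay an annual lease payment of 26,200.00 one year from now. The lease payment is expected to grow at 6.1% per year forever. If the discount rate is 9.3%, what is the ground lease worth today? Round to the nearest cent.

Growing perpetuity: P = D₁ / (r − g) = 26,200.0000 / (0.093 − 0.061) = 818,750.00

818750.00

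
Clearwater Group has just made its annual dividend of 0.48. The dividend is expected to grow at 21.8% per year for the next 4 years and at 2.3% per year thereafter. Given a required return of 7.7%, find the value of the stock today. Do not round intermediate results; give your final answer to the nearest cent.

D_1 = 0.58464
D_2 = 0.71209
D_3 = 0.86733
D_4 = 1.05640
Terminal value at year 4: TV = D_4×(1+g_2)/(r−g_2) = 1.08070/0.054 = 20.01300
P_0 = D_1/(1+r)^1 + D_2/(1+r)^2 + D_3/(1+r)^3 + D_4/(1+r)^4 + TV/(1+r)^4
    = 0.54284 + 0.61391 + 0.69428 + 0.78518 + 14.87474 = 17.51095

17.51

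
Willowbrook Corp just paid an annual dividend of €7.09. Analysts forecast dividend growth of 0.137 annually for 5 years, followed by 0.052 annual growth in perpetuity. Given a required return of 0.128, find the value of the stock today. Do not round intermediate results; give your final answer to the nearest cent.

€138.43

D_1 = 8.06133
D_2 = 9.16573
D_3 = 10.42144
D_4 = 11.84917
D_5 = 13.47251
Terminal value at year 5: TV = D_5×(1+g_2)/(r−g_2) = 14.17308/0.076 = 186.48792
P_0 = D_1/(1+r)^1 + D_2/(1+r)^2 + D_3/(1+r)^3 + D_4/(1+r)^4 + D_5/(1+r)^5 + TV/(1+r)^5
    = 7.14657 + 7.20359 + 7.26107 + 7.31900 + 7.37740 + 102.11868 = 138.42630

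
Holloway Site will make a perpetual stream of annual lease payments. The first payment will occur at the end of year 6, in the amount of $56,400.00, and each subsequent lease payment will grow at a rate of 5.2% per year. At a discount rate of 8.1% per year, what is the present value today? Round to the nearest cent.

$1317506.11

Value at end of year 5: C₁ / (r − g) = $56,400.00 / (0.081 − 0.052) = $1,944,827.5862
Discount to today: PV = $1,944,827.5862 / (1 + 0.081)^5 = $1,944,827.5862 / 1.476143 = $1,317,506.11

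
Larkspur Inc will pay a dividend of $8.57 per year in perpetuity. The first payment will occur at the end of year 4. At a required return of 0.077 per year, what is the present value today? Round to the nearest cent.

$89.09

Value at end of year 3: C / r = $8.57 / 0.077 = $111.2987
Discount to today: PV = $111.2987 / (1 + 0.077)^3 = $111.2987 / 1.249244 = $89.09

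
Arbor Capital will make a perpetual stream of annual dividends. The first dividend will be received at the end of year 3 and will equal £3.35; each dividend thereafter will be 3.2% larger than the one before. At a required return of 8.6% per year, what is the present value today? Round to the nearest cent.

Value at end of year 2: C₁ / (r − g) = £3.35 / (0.086 − 0.032) = £62.0370
Discount to today: PV = £62.0370 / (1 + 0.086)^2 = £62.0370 / 1.179396 = £52.60

£52.60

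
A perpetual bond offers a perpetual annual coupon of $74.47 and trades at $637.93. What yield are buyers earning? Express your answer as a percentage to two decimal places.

11.67%

P = C/r ⇒ r = C/P = $74.47/$637.93 = 0.116737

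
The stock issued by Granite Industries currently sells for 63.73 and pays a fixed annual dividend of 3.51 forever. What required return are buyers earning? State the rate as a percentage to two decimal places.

5.51%

P = C/r ⇒ r = C/P = 3.51/63.73 = 0.055076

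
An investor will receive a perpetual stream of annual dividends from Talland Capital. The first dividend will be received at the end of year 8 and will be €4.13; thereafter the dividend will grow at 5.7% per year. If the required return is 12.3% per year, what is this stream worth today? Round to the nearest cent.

Value at end of year 7: C₁ / (r − g) = €4.13 / (0.123 − 0.057) = €62.5758
Discount to today: PV = €62.5758 / (1 + 0.123)^7 = €62.5758 / 2.252466 = €27.78

€27.78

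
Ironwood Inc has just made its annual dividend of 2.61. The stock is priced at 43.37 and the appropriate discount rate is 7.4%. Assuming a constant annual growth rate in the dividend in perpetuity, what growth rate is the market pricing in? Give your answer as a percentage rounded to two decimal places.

1.30%

P = D₀(1+g)/(r−g) ⇒ P(r−g) = D₀(1+g) ⇒ g(P+D₀) = P·r − D₀
g = (P·r − D₀)/(P + D₀) = (43.37×0.074 − 2.61) / (43.37 + 2.61) = 0.013036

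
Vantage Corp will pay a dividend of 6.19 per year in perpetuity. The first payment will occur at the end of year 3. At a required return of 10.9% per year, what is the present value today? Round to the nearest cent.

46.17

Value at end of year 2: C / r = 6.19 / 0.109 = 56.7890
Discount to today: PV = 56.7890 / (1 + 0.109)^2 = 56.7890 / 1.229881 = 46.17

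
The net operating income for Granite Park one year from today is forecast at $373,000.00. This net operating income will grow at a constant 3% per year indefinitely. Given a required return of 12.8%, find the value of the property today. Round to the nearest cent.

$3806122.45

Growing perpetuity: P = D₁ / (r − g) = $373,000.0000 / (0.128 − 0.03) = $3,806,122.45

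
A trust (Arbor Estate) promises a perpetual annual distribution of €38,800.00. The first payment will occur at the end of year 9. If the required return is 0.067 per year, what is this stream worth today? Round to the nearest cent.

Value at end of year 8: C / r = €38,800.00 / 0.067 = €579,104.4776
Discount to today: PV = €579,104.4776 / (1 + 0.067)^8 = €579,104.4776 / 1.680023 = €344,700.23

€344700.23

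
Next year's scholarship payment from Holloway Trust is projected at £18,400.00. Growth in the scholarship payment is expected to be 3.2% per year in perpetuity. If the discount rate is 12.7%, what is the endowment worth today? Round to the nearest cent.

Growing perpetuity: P = D₁ / (r − g) = £18,400.0000 / (0.127 − 0.032) = £193,684.21

£193684.21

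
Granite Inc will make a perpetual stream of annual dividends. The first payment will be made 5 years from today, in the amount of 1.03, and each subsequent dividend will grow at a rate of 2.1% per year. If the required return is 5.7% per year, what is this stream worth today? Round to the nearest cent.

Value at end of year 4: C₁ / (r − g) = 1.03 / (0.057 − 0.021) = 28.6111
Discount to today: PV = 28.6111 / (1 + 0.057)^4 = 28.6111 / 1.248245 = 22.92

22.92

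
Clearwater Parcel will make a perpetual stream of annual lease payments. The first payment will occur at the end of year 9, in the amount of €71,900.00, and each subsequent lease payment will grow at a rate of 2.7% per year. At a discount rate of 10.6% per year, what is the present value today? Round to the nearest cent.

Value at end of year 8: C₁ / (r − g) = €71,900.00 / (0.106 − 0.027) = €910,126.5823
Discount to today: PV = €910,126.5823 / (1 + 0.106)^8 = €910,126.5823 / 2.238933 = €406,500.22

€406500.22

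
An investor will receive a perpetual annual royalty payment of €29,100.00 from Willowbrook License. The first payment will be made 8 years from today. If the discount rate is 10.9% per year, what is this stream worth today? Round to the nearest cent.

€129403.39

Value at end of year 7: C / r = €29,100.00 / 0.109 = €266,972.4771
Discount to today: PV = €266,972.4771 / (1 + 0.109)^7 = €266,972.4771 / 2.063103 = €129,403.39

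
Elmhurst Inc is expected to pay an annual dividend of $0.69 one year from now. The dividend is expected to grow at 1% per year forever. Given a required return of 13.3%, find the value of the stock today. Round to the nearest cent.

$5.61

Growing perpetuity: P = D₁ / (r − g) = $0.6900 / (0.133 − 0.01) = $5.61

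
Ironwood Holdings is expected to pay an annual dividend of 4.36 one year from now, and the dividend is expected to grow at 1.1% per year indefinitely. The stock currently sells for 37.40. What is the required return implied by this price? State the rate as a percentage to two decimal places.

12.76%

P = D₁/(r − g) ⇒ r = D₁/P + g = 4.3600/37.40 + 0.011 = 0.116578 + 0.011 = 0.127578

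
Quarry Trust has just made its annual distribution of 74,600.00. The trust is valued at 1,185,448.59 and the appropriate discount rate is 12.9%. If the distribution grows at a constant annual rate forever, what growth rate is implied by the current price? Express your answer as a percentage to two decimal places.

P = D₀(1+g)/(r−g) ⇒ P(r−g) = D₀(1+g) ⇒ g(P+D₀) = P·r − D₀
g = (P·r − D₀)/(P + D₀) = (1,185,448.59×0.129 − 74,600.00) / (1,185,448.59 + 74,600.00) = 0.062159

6.22%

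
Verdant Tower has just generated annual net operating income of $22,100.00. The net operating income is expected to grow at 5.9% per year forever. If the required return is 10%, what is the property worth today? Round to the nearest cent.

D₁ = D₀ × (1 + g) = $22,100.00 × 1.059 = $23,403.9000
Growing perpetuity: P = D₁ / (r − g) = $23,403.9000 / (0.1 − 0.059) = $570,826.83

$570826.83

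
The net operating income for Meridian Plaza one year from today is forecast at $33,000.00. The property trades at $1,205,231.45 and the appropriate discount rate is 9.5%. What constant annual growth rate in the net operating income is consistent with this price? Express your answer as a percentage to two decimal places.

6.76%

P = D₁/(r−g) ⇒ g = r − D₁/P = 0.095 − $33,000.00/$1,205,231.45 = 0.067619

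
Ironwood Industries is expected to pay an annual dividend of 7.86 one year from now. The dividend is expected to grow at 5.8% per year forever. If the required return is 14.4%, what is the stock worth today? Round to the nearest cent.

Growing perpetuity: P = D₁ / (r − g) = 7.8600 / (0.144 − 0.058) = 91.40

91.40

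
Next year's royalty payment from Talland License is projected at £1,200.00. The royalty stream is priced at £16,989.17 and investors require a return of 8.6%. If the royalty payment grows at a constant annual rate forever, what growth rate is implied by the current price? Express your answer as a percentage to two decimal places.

1.54%

P = D₁/(r−g) ⇒ g = r − D₁/P = 0.086 − £1,200.00/£16,989.17 = 0.015367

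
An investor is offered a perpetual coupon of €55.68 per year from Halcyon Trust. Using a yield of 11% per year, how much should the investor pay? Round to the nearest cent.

€506.18

Level perpetuity: PV = C / r = €55.68 / 0.11 = €506.18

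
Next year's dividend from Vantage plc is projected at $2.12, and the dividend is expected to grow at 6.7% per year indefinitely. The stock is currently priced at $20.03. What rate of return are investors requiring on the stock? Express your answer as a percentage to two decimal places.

17.28%

P = D₁/(r − g) ⇒ r = D₁/P + g = $2.1200/$20.03 + 0.067 = 0.105841 + 0.067 = 0.172841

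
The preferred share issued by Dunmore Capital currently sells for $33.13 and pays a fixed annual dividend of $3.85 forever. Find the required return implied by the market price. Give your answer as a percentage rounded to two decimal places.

11.62%

P = C/r ⇒ r = C/P = $3.85/$33.13 = 0.116209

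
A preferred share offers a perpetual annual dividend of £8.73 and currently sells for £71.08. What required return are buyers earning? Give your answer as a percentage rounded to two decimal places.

P = C/r ⇒ r = C/P = £8.73/£71.08 = 0.122819

12.28%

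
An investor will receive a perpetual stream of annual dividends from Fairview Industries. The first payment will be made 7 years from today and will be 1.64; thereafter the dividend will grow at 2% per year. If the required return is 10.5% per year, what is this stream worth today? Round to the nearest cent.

Value at end of year 6: C₁ / (r − g) = 1.64 / (0.105 − 0.02) = 19.2941
Discount to today: PV = 19.2941 / (1 + 0.105)^6 = 19.2941 / 1.820429 = 10.60

10.60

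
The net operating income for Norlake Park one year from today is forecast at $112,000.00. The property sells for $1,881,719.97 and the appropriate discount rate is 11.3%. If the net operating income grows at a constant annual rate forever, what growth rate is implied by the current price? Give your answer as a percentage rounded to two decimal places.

5.35%

P = D₁/(r−g) ⇒ g = r − D₁/P = 0.113 − $112,000.00/$1,881,719.97 = 0.053480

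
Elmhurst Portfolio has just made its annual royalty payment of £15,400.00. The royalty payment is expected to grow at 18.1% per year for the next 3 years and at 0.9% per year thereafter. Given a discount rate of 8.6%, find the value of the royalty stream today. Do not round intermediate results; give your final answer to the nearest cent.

D_1 = 18187.40000
D_2 = 21479.31940
D_3 = 25367.07621
Terminal value at year 3: TV = D_3×(1+g_2)/(r−g_2) = 25595.37990/0.077 = 332407.53113
P_0 = D_1/(1+r)^1 + D_2/(1+r)^2 + D_3/(1+r)^3 + TV/(1+r)^3
    = 16747.14549 + 18212.13519 + 19805.27778 + 259526.30229 = 314290.86075

£314290.86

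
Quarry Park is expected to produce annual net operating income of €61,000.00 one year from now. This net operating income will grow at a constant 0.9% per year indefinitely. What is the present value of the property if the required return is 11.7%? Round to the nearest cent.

Growing perpetuity: P = D₁ / (r − g) = €61,000.0000 / (0.117 − 0.009) = €564,814.81

€564814.81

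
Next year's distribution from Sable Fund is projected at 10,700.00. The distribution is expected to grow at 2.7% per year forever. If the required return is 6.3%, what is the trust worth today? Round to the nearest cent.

Growing perpetuity: P = D₁ / (r − g) = 10,700.0000 / (0.063 − 0.027) = 297,222.22

297222.22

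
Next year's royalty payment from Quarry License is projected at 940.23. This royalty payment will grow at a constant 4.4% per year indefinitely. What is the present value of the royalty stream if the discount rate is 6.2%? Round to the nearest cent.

52235.00

Growing perpetuity: P = D₁ / (r − g) = 940.2300 / (0.062 − 0.044) = 52,235.00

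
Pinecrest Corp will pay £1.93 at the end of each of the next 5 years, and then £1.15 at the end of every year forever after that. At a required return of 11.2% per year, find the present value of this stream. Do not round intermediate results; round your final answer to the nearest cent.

PV of 5-year annuity: £1.93 × [1 − (1+0.112)^−5] / 0.112 = 7.09734
Perpetuity value at year 5: £1.15 / 0.112 = 10.26786
PV of perpetuity: 10.26786 / (1+0.112)^5 = 6.03887
Total PV = 7.09734 + 6.03887 = 13.13621

£13.14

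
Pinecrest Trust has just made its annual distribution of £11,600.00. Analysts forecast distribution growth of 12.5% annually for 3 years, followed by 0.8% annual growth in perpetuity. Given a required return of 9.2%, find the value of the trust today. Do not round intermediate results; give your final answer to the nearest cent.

D_1 = 13050.00000
D_2 = 14681.25000
D_3 = 16516.40625
Terminal value at year 3: TV = D_3×(1+g_2)/(r−g_2) = 16648.53750/0.084 = 198196.87500
P_0 = D_1/(1+r)^1 + D_2/(1+r)^2 + D_3/(1+r)^3 + TV/(1+r)^3
    = 11950.54945 + 12311.69243 + 12683.74907 + 152204.98881 = 189150.97976

£189150.98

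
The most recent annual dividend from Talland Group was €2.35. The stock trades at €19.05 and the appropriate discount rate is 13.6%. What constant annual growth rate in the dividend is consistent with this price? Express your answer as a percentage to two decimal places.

P = D₀(1+g)/(r−g) ⇒ P(r−g) = D₀(1+g) ⇒ g(P+D₀) = P·r − D₀
g = (P·r − D₀)/(P + D₀) = (€19.05×0.136 − €2.35) / (€19.05 + €2.35) = 0.011252

1.13%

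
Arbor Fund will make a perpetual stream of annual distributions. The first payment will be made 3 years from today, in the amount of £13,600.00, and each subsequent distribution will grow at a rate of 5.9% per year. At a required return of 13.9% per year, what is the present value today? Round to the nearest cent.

Value at end of year 2: C₁ / (r − g) = £13,600.00 / (0.139 − 0.059) = £170,000.0000
Discount to today: PV = £170,000.0000 / (1 + 0.139)^2 = £170,000.0000 / 1.297321 = £131,039.27

£131039.27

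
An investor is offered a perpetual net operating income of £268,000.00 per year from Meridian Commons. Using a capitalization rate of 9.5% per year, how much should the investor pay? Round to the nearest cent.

Level perpetuity: PV = C / r = £268,000.00 / 0.095 = £2,821,052.63

£2821052.63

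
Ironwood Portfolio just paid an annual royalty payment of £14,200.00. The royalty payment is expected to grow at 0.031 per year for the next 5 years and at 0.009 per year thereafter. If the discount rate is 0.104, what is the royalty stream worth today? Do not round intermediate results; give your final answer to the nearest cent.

D_1 = 14640.20000
D_2 = 15094.04620
D_3 = 15561.96163
D_4 = 16044.38244
D_5 = 16541.75830
Terminal value at year 5: TV = D_5×(1+g_2)/(r−g_2) = 16690.63412/0.095 = 175690.88551
P_0 = D_1/(1+r)^1 + D_2/(1+r)^2 + D_3/(1+r)^3 + D_4/(1+r)^4 + D_5/(1+r)^5 + TV/(1+r)^5
    = 13261.05072 + 12384.18777 + 11565.30579 + 10800.57089 + 10086.40271 + 107128.21405 = 165225.73194

£165225.73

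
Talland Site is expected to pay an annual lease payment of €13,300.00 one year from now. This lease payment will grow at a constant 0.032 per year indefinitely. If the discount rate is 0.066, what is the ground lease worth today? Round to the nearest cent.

Growing perpetuity: P = D₁ / (r − g) = €13,300.0000 / (0.066 − 0.032) = €391,176.47

€391176.47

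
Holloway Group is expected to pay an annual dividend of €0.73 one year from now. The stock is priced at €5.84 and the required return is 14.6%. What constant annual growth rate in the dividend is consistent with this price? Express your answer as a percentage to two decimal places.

2.10%

P = D₁/(r−g) ⇒ g = r − D₁/P = 0.146 − €0.73/€5.84 = 0.021000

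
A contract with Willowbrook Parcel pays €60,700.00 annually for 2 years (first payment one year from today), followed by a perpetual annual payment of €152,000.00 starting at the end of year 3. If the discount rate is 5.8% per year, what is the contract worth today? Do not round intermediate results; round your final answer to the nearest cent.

€2452830.59

PV of 2-year annuity: €60,700.00 × [1 − (1+0.058)^−2] / 0.058 = 111599.62264
Perpetuity value at year 2: €152,000.00 / 0.058 = 2620689.65517
PV of perpetuity: 2620689.65517 / (1+0.058)^2 = 2341230.96256
Total PV = 111599.62264 + 2341230.96256 = 2452830.58520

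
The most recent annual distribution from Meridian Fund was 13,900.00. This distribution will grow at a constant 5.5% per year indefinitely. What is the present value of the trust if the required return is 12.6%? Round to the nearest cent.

206542.25

D₁ = D₀ × (1 + g) = 13,900.00 × 1.055 = 14,664.5000
Growing perpetuity: P = D₁ / (r − g) = 14,664.5000 / (0.126 − 0.055) = 206,542.25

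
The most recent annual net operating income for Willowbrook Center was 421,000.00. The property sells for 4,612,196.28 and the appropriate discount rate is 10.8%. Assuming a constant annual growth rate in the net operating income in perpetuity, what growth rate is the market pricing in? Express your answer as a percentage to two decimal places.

P = D₀(1+g)/(r−g) ⇒ P(r−g) = D₀(1+g) ⇒ g(P+D₀) = P·r − D₀
g = (P·r − D₀)/(P + D₀) = (4,612,196.28×0.108 − 421,000.00) / (4,612,196.28 + 421,000.00) = 0.015322

1.53%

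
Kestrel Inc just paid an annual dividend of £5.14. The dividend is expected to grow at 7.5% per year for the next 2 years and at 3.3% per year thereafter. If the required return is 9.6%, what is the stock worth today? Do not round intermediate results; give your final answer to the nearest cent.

£91.07

D_1 = 5.52550
D_2 = 5.93991
Terminal value at year 2: TV = D_2×(1+g_2)/(r−g_2) = 6.13593/0.063 = 97.39571
P_0 = D_1/(1+r)^1 + D_2/(1+r)^2 + TV/(1+r)^2
    = 5.04151 + 4.94492 + 81.08093 = 91.06736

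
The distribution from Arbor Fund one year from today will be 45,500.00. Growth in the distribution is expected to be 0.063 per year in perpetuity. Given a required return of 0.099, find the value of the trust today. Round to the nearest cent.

1263888.89

Growing perpetuity: P = D₁ / (r − g) = 45,500.0000 / (0.099 − 0.063) = 1,263,888.89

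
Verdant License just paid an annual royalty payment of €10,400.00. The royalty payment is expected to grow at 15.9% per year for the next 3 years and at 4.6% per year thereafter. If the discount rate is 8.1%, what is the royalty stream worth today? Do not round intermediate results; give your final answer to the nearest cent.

€418985.99

D_1 = 12053.60000
D_2 = 13970.12240
D_3 = 16191.37186
Terminal value at year 3: TV = D_3×(1+g_2)/(r−g_2) = 16936.17497/0.035 = 483890.71335
P_0 = D_1/(1+r)^1 + D_2/(1+r)^2 + D_3/(1+r)^3 + TV/(1+r)^3
    = 11150.41628 + 11954.97916 + 12817.59560 + 383062.99995 = 418985.99099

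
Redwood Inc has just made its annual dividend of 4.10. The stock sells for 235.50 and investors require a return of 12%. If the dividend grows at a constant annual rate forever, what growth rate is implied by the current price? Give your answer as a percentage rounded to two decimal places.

P = D₀(1+g)/(r−g) ⇒ P(r−g) = D₀(1+g) ⇒ g(P+D₀) = P·r − D₀
g = (P·r − D₀)/(P + D₀) = (235.50×0.12 − 4.10) / (235.50 + 4.10) = 0.100835

10.08%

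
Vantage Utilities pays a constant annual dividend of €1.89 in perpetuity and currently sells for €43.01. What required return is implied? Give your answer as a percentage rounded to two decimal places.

P = C/r ⇒ r = C/P = €1.89/€43.01 = 0.043943

4.39%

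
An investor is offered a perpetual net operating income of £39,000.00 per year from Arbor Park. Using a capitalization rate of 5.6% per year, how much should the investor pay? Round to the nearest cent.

£696428.57

Level perpetuity: PV = C / r = £39,000.00 / 0.056 = £696,428.57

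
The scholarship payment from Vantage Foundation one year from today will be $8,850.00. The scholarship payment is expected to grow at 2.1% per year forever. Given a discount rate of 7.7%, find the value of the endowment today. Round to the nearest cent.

$158035.71

Growing perpetuity: P = D₁ / (r − g) = $8,850.0000 / (0.077 − 0.021) = $158,035.71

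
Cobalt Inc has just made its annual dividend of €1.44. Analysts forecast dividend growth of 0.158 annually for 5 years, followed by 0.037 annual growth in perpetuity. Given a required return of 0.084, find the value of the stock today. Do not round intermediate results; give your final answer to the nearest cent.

€53.02

D_1 = 1.66752
D_2 = 1.93099
D_3 = 2.23608
D_4 = 2.58939
D_5 = 2.99851
Terminal value at year 5: TV = D_5×(1+g_2)/(r−g_2) = 3.10945/0.047 = 66.15858
P_0 = D_1/(1+r)^1 + D_2/(1+r)^2 + D_3/(1+r)^3 + D_4/(1+r)^4 + D_5/(1+r)^5 + TV/(1+r)^5
    = 1.53830 + 1.64332 + 1.75550 + 1.87534 + 2.00336 + 44.20178 = 53.01760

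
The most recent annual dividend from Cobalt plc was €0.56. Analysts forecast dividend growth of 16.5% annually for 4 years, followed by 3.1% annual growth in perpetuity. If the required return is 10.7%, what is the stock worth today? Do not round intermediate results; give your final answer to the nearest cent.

D_1 = 0.65240
D_2 = 0.76005
D_3 = 0.88545
D_4 = 1.03155
Terminal value at year 4: TV = D_4×(1+g_2)/(r−g_2) = 1.06353/0.076 = 13.99384
P_0 = D_1/(1+r)^1 + D_2/(1+r)^2 + D_3/(1+r)^3 + D_4/(1+r)^4 + TV/(1+r)^4
    = 0.58934 + 0.62022 + 0.65271 + 0.68691 + 9.31851 = 11.86769

€11.87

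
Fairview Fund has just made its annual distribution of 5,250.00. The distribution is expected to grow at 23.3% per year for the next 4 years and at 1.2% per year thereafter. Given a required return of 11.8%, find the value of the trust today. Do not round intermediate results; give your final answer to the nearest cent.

101136.26

D_1 = 6473.25000
D_2 = 7981.51725
D_3 = 9841.21077
D_4 = 12134.21288
Terminal value at year 4: TV = D_4×(1+g_2)/(r−g_2) = 12279.82343/0.106 = 115847.39088
P_0 = D_1/(1+r)^1 + D_2/(1+r)^2 + D_3/(1+r)^3 + D_4/(1+r)^4 + TV/(1+r)^4
    = 5790.02683 + 6385.60204 + 7042.43946 + 7766.84066 + 74151.34669 = 101136.25570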